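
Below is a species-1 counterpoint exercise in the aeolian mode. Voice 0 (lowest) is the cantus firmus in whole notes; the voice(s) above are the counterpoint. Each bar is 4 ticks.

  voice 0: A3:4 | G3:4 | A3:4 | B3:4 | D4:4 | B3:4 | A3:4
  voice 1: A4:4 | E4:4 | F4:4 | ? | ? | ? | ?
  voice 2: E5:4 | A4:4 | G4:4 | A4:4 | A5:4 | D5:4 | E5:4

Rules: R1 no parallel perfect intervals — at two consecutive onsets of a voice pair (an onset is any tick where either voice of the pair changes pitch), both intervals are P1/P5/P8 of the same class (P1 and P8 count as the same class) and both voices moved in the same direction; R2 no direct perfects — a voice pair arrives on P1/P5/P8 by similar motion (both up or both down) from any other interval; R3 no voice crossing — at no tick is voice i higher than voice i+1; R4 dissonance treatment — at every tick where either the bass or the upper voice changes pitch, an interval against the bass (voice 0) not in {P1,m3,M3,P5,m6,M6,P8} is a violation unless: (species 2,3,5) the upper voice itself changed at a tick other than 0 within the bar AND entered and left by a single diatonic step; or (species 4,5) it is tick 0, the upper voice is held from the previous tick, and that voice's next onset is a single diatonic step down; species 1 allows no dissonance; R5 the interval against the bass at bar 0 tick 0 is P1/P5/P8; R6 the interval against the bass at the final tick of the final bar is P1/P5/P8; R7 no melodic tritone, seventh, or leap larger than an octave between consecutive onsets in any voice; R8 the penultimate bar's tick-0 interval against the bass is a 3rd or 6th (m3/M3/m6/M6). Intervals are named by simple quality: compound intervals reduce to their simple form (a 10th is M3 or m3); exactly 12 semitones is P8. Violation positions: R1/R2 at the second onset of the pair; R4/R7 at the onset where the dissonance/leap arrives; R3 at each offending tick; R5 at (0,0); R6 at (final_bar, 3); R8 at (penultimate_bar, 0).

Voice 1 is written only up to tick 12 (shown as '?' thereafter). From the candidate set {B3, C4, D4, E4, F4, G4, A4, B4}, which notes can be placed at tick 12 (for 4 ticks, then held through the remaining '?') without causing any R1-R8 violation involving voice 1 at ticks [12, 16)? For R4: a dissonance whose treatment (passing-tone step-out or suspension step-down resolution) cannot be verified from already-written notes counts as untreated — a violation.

{D4, G4}

B3: violates R7
C4: violates R4
D4: legal
E4: violates R4
F4: violates R4
G4: legal
A4: violates R2,R4
B4: violates R2,R3,R7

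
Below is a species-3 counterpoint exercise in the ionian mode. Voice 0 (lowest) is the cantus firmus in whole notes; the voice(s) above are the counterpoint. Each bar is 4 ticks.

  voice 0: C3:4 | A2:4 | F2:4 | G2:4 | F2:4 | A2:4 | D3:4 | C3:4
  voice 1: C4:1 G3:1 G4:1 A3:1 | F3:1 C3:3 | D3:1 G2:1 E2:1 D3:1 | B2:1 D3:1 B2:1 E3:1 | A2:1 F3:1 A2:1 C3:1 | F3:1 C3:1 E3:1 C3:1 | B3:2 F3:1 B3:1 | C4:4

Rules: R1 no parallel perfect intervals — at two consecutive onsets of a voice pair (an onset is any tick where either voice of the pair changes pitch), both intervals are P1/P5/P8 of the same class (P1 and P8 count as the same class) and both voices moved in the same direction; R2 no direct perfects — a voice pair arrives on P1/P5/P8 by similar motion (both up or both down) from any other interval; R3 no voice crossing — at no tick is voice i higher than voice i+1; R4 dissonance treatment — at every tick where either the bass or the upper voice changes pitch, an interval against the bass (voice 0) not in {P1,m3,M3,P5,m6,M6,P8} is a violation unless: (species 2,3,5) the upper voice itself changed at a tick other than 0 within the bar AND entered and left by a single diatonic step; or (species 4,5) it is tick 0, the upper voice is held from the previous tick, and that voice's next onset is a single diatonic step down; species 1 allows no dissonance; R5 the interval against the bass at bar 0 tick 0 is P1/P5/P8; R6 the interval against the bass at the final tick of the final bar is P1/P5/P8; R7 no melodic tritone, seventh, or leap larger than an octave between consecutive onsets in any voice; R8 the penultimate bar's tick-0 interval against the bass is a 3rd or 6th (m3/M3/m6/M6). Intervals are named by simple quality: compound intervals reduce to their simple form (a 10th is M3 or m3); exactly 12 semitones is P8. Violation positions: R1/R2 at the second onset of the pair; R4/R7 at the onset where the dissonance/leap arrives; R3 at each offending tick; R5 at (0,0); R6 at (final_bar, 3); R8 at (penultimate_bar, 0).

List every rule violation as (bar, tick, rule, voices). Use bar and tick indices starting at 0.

(0, 3, R7, (1,))
(2, 1, R4, (0, 1))
(2, 2, R3, (0, 1))
(2, 2, R4, (0, 1))
(2, 3, R7, (1,))
(6, 0, R7, (1,))
(6, 2, R7, (1,))
(6, 3, R7, (1,))

bar 0: v0=C3 v1=C4 downbeat P8
bar 1: v0=A2 v1=F3 downbeat m6
bar 2: v0=F2 v1=D3 downbeat M6
bar 3: v0=G2 v1=B2 downbeat M3
bar 4: v0=F2 v1=A2 downbeat M3
bar 5: v0=A2 v1=F3 downbeat m6
bar 6: v0=D3 v1=B3 downbeat M6
bar 7: v0=C3 v1=C4 downbeat P8
  -> R7 @ bar 0 tick 3 v(1,): G4->A3 leap 10st
  -> R4 @ bar 2 tick 1 v(0, 1): F2/G2 M2 untreated
  -> R3 @ bar 2 tick 2 v(0, 1): F2 above E2
  -> R4 @ bar 2 tick 2 v(0, 1): F2/E2 m2 untreated
  -> R7 @ bar 2 tick 3 v(1,): E2->D3 leap 10st
  -> R7 @ bar 6 tick 0 v(1,): C3->B3 leap 11st
  -> R7 @ bar 6 tick 2 v(1,): B3->F3 leap 6st
  -> R7 @ bar 6 tick 3 v(1,): F3->B3 leap 6st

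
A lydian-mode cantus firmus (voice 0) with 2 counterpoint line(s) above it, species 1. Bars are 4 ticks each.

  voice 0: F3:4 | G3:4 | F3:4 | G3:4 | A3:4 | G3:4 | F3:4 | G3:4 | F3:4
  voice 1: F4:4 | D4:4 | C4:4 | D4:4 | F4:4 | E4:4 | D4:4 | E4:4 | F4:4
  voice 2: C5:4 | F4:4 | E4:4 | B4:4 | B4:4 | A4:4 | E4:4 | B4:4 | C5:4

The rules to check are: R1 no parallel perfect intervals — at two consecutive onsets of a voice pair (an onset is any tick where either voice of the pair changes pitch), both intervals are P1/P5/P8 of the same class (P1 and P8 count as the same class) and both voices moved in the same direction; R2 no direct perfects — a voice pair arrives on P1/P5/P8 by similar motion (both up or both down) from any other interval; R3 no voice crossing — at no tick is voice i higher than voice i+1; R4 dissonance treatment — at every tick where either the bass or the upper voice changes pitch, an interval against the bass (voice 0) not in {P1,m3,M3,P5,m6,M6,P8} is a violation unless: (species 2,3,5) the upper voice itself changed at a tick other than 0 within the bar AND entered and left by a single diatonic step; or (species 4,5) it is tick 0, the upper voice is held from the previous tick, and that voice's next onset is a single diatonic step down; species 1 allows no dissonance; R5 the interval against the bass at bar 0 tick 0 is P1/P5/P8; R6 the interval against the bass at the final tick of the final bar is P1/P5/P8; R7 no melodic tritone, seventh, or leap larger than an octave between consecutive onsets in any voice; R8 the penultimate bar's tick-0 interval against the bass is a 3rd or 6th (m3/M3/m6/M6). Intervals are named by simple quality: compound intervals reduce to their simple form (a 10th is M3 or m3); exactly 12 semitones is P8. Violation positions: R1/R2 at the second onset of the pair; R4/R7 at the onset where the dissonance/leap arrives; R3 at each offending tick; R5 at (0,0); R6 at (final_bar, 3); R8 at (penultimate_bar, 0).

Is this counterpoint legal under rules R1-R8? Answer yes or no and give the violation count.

bar 0: v0=F3 v1=F4 v2=C5 (P5)
bar 1: v0=G3 v1=D4 v2=F4 (m7)
bar 2: v0=F3 v1=C4 v2=E4 (M7)
bar 3: v0=G3 v1=D4 v2=B4 (M3)
bar 4: v0=A3 v1=F4 v2=B4 (M2)
bar 5: v0=G3 v1=E4 v2=A4 (M2)
bar 6: v0=F3 v1=D4 v2=E4 (M7)
bar 7: v0=G3 v1=E4 v2=B4 (M3)
bar 8: v0=F3 v1=F4 v2=C5 (P5)
  R4 @ bar1.0: G3/F4 m7 untreated
  R1 @ bar2.0: G3/D4 P5 -> F3/C4 P5 similar
  R4 @ bar2.0: F3/E4 M7 untreated
  R1 @ bar3.0: F3/C4 P5 -> G3/D4 P5 similar
  R4 @ bar4.0: A3/B4 M2 untreated
  R4 @ bar5.0: G3/A4 M2 untreated
  R4 @ bar6.0: F3/E4 M7 untreated
  R2 @ bar7.0: D4/E4 M2 -> E4/B4 P5 similar
  R1 @ bar8.0: E4/B4 P5 -> F4/C5 P5 similar

No (9 violations)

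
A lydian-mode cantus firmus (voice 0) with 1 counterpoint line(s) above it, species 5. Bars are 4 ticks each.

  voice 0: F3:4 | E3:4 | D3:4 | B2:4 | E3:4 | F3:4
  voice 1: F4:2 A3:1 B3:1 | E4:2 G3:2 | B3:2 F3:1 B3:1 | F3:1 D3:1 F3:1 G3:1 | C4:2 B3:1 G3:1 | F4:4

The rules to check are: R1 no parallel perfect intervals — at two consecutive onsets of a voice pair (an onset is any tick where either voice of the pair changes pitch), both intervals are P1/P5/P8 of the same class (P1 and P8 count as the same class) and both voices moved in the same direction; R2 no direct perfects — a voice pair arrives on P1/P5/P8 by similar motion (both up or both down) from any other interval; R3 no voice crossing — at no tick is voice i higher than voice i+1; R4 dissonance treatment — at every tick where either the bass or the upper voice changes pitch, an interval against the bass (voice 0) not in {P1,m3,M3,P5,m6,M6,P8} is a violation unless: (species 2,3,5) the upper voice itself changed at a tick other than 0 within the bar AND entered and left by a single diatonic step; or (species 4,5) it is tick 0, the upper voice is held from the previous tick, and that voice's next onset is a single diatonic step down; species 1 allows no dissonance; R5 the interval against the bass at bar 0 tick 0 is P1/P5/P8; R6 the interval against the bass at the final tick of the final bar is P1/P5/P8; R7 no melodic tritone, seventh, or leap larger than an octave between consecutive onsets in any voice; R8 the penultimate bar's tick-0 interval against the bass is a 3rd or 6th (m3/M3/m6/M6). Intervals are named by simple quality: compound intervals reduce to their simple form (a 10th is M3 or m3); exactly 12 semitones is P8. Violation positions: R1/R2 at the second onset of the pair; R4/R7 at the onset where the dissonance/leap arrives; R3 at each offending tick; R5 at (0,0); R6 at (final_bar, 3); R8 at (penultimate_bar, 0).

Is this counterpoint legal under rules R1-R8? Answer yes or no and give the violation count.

bar 0: v0=F3 v1=F4 (P8)
bar 1: v0=E3 v1=E4 (P8)
bar 2: v0=D3 v1=B3 (M6)
bar 3: v0=B2 v1=F3 (TT)
bar 4: v0=E3 v1=C4 (m6)
bar 5: v0=F3 v1=F4 (P8)
  R4 @ bar0.3: F3/B3 TT untreated
  R7 @ bar2.2: B3->F3 leap 6st
  R7 @ bar2.3: F3->B3 leap 6st
  R4 @ bar3.0: B2/F3 TT untreated
  R7 @ bar3.0: B3->F3 leap 6st
  R4 @ bar3.2: B2/F3 TT untreated
  R2 @ bar5.0: E3/G3 m3 -> F3/F4 P8 similar
  R7 @ bar5.0: G3->F4 leap 10st

No (8 violations)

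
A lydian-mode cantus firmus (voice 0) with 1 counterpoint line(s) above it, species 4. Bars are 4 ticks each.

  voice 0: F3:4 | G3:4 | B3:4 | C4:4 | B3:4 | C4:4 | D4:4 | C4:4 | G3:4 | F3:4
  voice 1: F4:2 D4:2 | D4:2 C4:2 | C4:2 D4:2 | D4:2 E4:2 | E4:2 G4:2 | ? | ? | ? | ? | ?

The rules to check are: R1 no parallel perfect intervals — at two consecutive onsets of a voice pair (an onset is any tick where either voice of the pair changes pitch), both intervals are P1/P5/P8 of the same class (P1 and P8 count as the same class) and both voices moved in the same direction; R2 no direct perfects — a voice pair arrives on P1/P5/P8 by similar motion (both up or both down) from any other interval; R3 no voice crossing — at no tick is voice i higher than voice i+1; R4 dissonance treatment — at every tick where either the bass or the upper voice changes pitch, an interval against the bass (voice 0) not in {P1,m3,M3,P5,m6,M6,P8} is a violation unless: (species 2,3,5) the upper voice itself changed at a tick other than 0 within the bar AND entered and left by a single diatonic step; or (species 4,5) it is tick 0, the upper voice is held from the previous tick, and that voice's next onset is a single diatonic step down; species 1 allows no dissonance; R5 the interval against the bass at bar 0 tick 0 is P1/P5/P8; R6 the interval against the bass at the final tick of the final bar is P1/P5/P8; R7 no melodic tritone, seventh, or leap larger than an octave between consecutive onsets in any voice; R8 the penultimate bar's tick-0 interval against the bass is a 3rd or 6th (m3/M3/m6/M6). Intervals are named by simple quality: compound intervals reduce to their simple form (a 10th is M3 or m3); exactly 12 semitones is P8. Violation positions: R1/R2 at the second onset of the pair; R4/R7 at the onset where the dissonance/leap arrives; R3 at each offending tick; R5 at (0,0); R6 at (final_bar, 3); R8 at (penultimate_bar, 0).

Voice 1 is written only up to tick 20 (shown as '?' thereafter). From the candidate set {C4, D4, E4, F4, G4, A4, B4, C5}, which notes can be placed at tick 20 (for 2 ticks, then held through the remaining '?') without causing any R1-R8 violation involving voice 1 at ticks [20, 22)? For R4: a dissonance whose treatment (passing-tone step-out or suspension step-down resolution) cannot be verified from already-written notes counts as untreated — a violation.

{A4, C4, E4, G4}

C4: legal
D4: violates R4
E4: legal
F4: violates R4
G4: legal
A4: legal
B4: violates R4
C5: violates R2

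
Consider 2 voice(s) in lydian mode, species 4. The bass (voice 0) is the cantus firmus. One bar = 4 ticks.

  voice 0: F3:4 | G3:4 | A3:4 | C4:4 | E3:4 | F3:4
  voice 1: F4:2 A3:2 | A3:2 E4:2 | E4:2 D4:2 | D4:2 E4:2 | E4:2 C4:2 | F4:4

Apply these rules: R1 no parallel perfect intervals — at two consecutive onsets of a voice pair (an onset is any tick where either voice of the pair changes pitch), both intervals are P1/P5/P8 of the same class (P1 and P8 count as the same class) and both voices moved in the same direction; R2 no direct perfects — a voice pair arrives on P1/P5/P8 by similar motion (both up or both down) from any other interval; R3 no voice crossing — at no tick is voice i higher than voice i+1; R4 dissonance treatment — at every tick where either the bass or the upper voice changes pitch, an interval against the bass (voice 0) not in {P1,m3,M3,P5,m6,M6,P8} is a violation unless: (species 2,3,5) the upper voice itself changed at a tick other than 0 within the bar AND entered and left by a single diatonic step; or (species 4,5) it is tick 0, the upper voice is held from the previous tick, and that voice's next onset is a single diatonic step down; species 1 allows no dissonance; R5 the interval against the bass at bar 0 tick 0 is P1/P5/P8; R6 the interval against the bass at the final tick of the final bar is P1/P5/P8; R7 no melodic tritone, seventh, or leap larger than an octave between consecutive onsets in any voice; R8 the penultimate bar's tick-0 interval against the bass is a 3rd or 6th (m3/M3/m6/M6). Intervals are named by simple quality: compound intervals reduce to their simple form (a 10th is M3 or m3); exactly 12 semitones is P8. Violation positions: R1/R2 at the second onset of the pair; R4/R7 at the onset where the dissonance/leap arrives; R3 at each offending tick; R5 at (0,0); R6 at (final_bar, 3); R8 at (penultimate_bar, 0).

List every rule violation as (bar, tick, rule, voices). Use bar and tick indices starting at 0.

bar 0: v0=F3 v1=F4 downbeat P8
bar 1: v0=G3 v1=A3 downbeat M2
bar 2: v0=A3 v1=E4 downbeat P5
bar 3: v0=C4 v1=D4 downbeat M2
bar 4: v0=E3 v1=E4 downbeat P8
bar 5: v0=F3 v1=F4 downbeat P8
  -> R4 @ bar 1 tick 0 v(0, 1): G3/A3 M2 untreated
  -> R4 @ bar 2 tick 2 v(0, 1): A3/D4 P4 untreated
  -> R4 @ bar 3 tick 0 v(0, 1): C4/D4 M2 untreated
  -> R8 @ bar 4 tick 0 v(0, 1): penult P8 not 3rd/6th
  -> R2 @ bar 5 tick 0 v(0, 1): E3/C4 m6 -> F3/F4 P8 similar

(1, 0, R4, (0, 1))
(2, 2, R4, (0, 1))
(3, 0, R4, (0, 1))
(4, 0, R8, (0, 1))
(5, 0, R2, (0, 1))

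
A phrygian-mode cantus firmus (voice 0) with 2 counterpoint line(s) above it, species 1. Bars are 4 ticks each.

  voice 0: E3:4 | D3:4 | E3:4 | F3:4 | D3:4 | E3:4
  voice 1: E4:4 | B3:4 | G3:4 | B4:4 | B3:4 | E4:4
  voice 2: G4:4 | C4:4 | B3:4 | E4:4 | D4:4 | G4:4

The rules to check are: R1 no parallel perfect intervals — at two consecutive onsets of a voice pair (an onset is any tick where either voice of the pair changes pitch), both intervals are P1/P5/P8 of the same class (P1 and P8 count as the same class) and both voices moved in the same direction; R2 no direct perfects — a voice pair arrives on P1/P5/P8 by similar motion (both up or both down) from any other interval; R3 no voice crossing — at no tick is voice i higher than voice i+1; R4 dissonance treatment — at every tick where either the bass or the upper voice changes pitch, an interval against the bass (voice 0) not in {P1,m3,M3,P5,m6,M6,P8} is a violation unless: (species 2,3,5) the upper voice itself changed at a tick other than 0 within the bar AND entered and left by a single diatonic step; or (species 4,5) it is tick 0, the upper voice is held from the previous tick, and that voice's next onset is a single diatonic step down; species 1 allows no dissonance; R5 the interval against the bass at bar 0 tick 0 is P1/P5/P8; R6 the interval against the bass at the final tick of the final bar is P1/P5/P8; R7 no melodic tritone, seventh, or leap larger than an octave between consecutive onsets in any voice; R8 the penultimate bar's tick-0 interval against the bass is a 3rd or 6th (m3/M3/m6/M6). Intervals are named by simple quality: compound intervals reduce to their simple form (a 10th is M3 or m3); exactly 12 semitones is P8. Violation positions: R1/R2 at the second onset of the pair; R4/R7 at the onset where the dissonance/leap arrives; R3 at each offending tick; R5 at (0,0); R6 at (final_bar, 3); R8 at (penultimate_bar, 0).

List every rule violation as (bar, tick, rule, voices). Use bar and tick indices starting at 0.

bar 0: v0=E3 v1=E4 v2=G4 downbeat m3
bar 1: v0=D3 v1=B3 v2=C4 downbeat m7
bar 2: v0=E3 v1=G3 v2=B3 downbeat P5
bar 3: v0=F3 v1=B4 v2=E4 downbeat M7
bar 4: v0=D3 v1=B3 v2=D4 downbeat P8
bar 5: v0=E3 v1=E4 v2=G4 downbeat m3
  -> R5 @ bar 0 tick 0 v(0, 2): opens on m3
  -> R4 @ bar 1 tick 0 v(0, 2): D3/C4 m7 untreated
  -> R2 @ bar 3 tick 0 v(1, 2): G3/B3 M3 -> B4/E4 P5 similar
  -> R3 @ bar 3 tick 0 v(1, 2): B4 above E4
  -> R4 @ bar 3 tick 0 v(0, 1): F3/B4 TT untreated
  -> R4 @ bar 3 tick 0 v(0, 2): F3/E4 M7 untreated
  -> R7 @ bar 3 tick 0 v(1,): G3->B4 leap 16st
  -> R3 @ bar 3 tick 1 v(1, 2): B4 above E4
  -> R3 @ bar 3 tick 2 v(1, 2): B4 above E4
  -> R3 @ bar 3 tick 3 v(1, 2): B4 above E4
  -> R2 @ bar 4 tick 0 v(0, 2): F3/E4 M7 -> D3/D4 P8 similar
  -> R8 @ bar 4 tick 0 v(0, 2): penult P8 not 3rd/6th
  -> R2 @ bar 5 tick 0 v(0, 1): D3/B3 M6 -> E3/E4 P8 similar
  -> R6 @ bar 5 tick 3 v(0, 2): closes on m3

(0, 0, R5, (0, 2))
(1, 0, R4, (0, 2))
(3, 0, R2, (1, 2))
(3, 0, R3, (1, 2))
(3, 0, R4, (0, 1))
(3, 0, R4, (0, 2))
(3, 0, R7, (1,))
(3, 1, R3, (1, 2))
(3, 2, R3, (1, 2))
(3, 3, R3, (1, 2))
(4, 0, R2, (0, 2))
(4, 0, R8, (0, 2))
(5, 0, R2, (0, 1))
(5, 3, R6, (0, 2))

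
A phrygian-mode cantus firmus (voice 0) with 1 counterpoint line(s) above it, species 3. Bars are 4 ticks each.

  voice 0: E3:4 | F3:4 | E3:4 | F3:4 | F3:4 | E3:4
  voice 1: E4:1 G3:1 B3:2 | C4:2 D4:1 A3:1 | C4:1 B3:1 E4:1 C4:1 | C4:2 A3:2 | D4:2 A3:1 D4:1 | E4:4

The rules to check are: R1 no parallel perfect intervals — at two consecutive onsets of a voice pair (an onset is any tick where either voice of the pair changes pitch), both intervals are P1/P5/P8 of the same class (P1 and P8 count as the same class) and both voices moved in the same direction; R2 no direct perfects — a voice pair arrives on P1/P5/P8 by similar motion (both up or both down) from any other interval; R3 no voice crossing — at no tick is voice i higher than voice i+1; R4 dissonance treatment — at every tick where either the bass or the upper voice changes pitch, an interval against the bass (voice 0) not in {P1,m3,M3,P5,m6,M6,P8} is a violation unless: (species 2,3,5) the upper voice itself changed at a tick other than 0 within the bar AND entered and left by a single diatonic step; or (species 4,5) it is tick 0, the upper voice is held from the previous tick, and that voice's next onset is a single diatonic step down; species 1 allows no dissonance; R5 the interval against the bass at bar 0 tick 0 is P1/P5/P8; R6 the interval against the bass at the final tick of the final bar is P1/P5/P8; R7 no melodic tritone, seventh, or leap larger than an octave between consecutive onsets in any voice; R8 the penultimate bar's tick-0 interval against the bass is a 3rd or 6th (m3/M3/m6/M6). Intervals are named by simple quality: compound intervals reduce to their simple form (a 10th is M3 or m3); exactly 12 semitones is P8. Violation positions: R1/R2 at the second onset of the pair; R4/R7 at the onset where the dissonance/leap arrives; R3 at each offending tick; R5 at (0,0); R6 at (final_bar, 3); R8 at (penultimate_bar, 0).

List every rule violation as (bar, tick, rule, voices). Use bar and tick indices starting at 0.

(1, 0, R1, (0, 1))

bar 0: v0=E3 v1=E4 downbeat P8
bar 1: v0=F3 v1=C4 downbeat P5
bar 2: v0=E3 v1=C4 downbeat m6
bar 3: v0=F3 v1=C4 downbeat P5
bar 4: v0=F3 v1=D4 downbeat M6
bar 5: v0=E3 v1=E4 downbeat P8
  -> R1 @ bar 1 tick 0 v(0, 1): E3/B3 P5 -> F3/C4 P5 similar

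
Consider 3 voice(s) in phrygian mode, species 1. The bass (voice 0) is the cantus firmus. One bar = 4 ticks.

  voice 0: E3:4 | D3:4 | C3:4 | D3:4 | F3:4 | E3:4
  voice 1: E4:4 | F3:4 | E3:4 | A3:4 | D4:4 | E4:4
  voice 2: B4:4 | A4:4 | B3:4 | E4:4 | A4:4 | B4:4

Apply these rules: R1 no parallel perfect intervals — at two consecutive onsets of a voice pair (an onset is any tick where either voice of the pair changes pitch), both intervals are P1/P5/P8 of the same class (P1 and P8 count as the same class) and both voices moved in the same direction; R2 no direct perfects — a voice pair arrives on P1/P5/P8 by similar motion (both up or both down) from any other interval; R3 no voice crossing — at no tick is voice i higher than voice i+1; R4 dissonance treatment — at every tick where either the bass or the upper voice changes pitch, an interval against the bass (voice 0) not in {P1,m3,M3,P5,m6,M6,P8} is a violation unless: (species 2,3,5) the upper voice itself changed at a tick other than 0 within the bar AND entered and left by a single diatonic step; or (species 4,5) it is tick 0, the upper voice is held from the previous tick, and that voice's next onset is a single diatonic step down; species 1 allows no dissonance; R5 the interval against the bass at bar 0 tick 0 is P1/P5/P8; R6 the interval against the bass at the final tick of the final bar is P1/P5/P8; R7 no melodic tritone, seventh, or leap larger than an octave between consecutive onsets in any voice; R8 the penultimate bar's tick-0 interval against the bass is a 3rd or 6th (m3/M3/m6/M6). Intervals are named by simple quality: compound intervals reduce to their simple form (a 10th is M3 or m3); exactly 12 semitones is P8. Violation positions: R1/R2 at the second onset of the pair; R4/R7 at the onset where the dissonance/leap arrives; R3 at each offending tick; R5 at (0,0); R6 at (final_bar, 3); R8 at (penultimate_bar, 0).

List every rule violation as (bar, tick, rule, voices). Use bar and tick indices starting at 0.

(1, 0, R1, (0, 2))
(1, 0, R7, (1,))
(2, 0, R2, (1, 2))
(2, 0, R4, (0, 2))
(2, 0, R7, (2,))
(3, 0, R1, (1, 2))
(3, 0, R2, (0, 1))
(3, 0, R4, (0, 2))
(4, 0, R1, (1, 2))
(5, 0, R1, (1, 2))

bar 0: v0=E3 v1=E4 v2=B4 downbeat P5
bar 1: v0=D3 v1=F3 v2=A4 downbeat P5
bar 2: v0=C3 v1=E3 v2=B3 downbeat M7
bar 3: v0=D3 v1=A3 v2=E4 downbeat M2
bar 4: v0=F3 v1=D4 v2=A4 downbeat M3
bar 5: v0=E3 v1=E4 v2=B4 downbeat P5
  -> R1 @ bar 1 tick 0 v(0, 2): E3/B4 P5 -> D3/A4 P5 similar
  -> R7 @ bar 1 tick 0 v(1,): E4->F3 leap 11st
  -> R2 @ bar 2 tick 0 v(1, 2): F3/A4 M3 -> E3/B3 P5 similar
  -> R4 @ bar 2 tick 0 v(0, 2): C3/B3 M7 untreated
  -> R7 @ bar 2 tick 0 v(2,): A4->B3 leap 10st
  -> R1 @ bar 3 tick 0 v(1, 2): E3/B3 P5 -> A3/E4 P5 similar
  -> R2 @ bar 3 tick 0 v(0, 1): C3/E3 M3 -> D3/A3 P5 similar
  -> R4 @ bar 3 tick 0 v(0, 2): D3/E4 M2 untreated
  -> R1 @ bar 4 tick 0 v(1, 2): A3/E4 P5 -> D4/A4 P5 similar
  -> R1 @ bar 5 tick 0 v(1, 2): D4/A4 P5 -> E4/B4 P5 similar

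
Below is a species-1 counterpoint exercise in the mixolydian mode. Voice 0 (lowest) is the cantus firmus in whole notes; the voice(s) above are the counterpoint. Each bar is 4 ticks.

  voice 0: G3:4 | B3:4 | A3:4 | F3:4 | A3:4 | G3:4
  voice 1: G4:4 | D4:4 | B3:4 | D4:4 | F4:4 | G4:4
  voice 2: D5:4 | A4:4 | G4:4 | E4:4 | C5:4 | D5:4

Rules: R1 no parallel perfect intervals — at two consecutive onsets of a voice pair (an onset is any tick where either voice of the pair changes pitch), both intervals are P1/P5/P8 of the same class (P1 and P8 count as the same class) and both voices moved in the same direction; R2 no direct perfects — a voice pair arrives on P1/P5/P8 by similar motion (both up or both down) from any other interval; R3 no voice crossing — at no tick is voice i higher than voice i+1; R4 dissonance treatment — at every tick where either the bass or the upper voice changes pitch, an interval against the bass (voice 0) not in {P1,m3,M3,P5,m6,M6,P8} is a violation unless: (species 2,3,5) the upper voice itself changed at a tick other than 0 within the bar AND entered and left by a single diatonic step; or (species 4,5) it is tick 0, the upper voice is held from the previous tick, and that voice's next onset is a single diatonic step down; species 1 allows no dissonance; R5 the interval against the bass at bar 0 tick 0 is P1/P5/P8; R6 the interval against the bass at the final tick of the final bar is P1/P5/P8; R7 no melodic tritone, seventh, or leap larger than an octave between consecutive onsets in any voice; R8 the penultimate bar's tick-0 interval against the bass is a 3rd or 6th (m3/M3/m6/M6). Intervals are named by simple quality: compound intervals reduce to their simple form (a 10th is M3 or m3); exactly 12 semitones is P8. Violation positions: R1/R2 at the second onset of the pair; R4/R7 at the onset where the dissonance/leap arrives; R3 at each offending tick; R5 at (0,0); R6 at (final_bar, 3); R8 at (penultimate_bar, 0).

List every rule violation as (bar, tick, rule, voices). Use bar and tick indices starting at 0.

bar 0: v0=G3 v1=G4 v2=D5 downbeat P5
bar 1: v0=B3 v1=D4 v2=A4 downbeat m7
bar 2: v0=A3 v1=B3 v2=G4 downbeat m7
bar 3: v0=F3 v1=D4 v2=E4 downbeat M7
bar 4: v0=A3 v1=F4 v2=C5 downbeat m3
bar 5: v0=G3 v1=G4 v2=D5 downbeat P5
  -> R1 @ bar 1 tick 0 v(1, 2): G4/D5 P5 -> D4/A4 P5 similar
  -> R4 @ bar 1 tick 0 v(0, 2): B3/A4 m7 untreated
  -> R4 @ bar 2 tick 0 v(0, 1): A3/B3 M2 untreated
  -> R4 @ bar 2 tick 0 v(0, 2): A3/G4 m7 untreated
  -> R4 @ bar 3 tick 0 v(0, 2): F3/E4 M7 untreated
  -> R2 @ bar 4 tick 0 v(1, 2): D4/E4 M2 -> F4/C5 P5 similar
  -> R1 @ bar 5 tick 0 v(1, 2): F4/C5 P5 -> G4/D5 P5 similar

(1, 0, R1, (1, 2))
(1, 0, R4, (0, 2))
(2, 0, R4, (0, 1))
(2, 0, R4, (0, 2))
(3, 0, R4, (0, 2))
(4, 0, R2, (1, 2))
(5, 0, R1, (1, 2))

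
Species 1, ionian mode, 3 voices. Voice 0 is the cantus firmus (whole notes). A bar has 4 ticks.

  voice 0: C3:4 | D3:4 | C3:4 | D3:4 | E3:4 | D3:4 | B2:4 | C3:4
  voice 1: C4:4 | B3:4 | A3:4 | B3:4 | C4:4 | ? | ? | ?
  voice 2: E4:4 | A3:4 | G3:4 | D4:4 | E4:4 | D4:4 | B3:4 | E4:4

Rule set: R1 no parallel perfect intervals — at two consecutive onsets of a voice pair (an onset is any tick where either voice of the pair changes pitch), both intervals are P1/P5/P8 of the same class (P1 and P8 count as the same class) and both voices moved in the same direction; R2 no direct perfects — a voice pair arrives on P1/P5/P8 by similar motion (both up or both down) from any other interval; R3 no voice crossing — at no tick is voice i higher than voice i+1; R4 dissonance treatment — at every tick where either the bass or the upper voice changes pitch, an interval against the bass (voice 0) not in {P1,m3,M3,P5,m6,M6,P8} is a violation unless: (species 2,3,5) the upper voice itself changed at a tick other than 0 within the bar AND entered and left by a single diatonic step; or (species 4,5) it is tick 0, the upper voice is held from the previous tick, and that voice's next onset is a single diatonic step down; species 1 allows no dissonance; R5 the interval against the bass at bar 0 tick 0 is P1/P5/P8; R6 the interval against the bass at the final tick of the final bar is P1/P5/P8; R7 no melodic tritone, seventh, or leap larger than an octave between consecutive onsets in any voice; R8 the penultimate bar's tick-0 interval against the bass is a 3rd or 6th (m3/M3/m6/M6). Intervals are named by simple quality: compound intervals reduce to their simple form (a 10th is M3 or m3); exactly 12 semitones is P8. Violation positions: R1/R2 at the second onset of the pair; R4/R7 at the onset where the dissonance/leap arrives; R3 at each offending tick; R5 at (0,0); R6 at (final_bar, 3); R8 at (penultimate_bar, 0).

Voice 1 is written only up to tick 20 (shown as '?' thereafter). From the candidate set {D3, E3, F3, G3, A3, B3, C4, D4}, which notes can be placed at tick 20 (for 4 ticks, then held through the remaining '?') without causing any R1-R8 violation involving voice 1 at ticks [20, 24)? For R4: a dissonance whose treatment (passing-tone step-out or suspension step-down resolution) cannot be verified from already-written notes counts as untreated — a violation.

{B3, D4, F3}

D3: violates R2,R7
E3: violates R4
F3: legal
G3: violates R2,R4
A3: violates R2
B3: legal
C4: violates R4
D4: legal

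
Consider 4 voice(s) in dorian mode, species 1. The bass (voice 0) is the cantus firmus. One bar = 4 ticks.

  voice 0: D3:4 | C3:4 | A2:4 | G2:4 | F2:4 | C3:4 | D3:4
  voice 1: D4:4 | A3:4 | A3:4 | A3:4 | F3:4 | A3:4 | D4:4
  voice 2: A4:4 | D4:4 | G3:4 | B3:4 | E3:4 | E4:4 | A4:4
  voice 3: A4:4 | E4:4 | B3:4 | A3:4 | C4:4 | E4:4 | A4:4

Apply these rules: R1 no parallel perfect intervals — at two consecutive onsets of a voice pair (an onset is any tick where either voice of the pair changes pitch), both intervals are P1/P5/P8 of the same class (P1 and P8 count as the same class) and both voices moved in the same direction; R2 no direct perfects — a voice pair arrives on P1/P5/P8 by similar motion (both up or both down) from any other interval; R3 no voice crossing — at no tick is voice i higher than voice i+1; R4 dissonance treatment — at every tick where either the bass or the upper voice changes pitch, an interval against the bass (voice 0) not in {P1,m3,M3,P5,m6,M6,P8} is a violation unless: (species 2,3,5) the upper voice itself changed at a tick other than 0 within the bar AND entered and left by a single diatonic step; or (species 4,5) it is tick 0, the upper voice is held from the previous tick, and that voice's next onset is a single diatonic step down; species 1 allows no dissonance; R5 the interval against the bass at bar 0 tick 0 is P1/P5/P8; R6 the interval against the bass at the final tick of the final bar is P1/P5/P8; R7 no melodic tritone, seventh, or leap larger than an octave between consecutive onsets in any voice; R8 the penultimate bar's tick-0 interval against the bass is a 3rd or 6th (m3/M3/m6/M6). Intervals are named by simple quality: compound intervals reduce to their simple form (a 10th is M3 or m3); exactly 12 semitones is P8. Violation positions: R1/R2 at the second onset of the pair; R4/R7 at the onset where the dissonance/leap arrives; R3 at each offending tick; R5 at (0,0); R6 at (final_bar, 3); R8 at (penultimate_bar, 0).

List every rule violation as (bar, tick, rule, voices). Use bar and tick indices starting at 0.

(1, 0, R1, (1, 3))
(1, 0, R4, (0, 2))
(2, 0, R3, (1, 2))
(2, 0, R4, (0, 2))
(2, 0, R4, (0, 3))
(2, 1, R3, (1, 2))
(2, 2, R3, (1, 2))
(2, 3, R3, (1, 2))
(3, 0, R3, (2, 3))
(3, 0, R4, (0, 1))
(3, 0, R4, (0, 3))
(3, 1, R3, (2, 3))
(3, 2, R3, (2, 3))
(3, 3, R3, (2, 3))
(4, 0, R2, (0, 1))
(4, 0, R3, (1, 2))
(4, 0, R4, (0, 2))
(4, 1, R3, (1, 2))
(4, 2, R3, (1, 2))
(4, 3, R3, (1, 2))
(5, 0, R1, (1, 3))
(5, 0, R2, (1, 2))
(5, 0, R2, (2, 3))
(6, 0, R1, (1, 2))
(6, 0, R1, (1, 3))
(6, 0, R1, (2, 3))
(6, 0, R2, (0, 1))
(6, 0, R2, (0, 2))
(6, 0, R2, (0, 3))

bar 0: v0=D3 v1=D4 v2=A4 v3=A4 downbeat P5
bar 1: v0=C3 v1=A3 v2=D4 v3=E4 downbeat M3
bar 2: v0=A2 v1=A3 v2=G3 v3=B3 downbeat M2
bar 3: v0=G2 v1=A3 v2=B3 v3=A3 downbeat M2
bar 4: v0=F2 v1=F3 v2=E3 v3=C4 downbeat P5
bar 5: v0=C3 v1=A3 v2=E4 v3=E4 downbeat M3
bar 6: v0=D3 v1=D4 v2=A4 v3=A4 downbeat P5
  -> R1 @ bar 1 tick 0 v(1, 3): D4/A4 P5 -> A3/E4 P5 similar
  -> R4 @ bar 1 tick 0 v(0, 2): C3/D4 M2 untreated
  -> R3 @ bar 2 tick 0 v(1, 2): A3 above G3
  -> R4 @ bar 2 tick 0 v(0, 2): A2/G3 m7 untreated
  -> R4 @ bar 2 tick 0 v(0, 3): A2/B3 M2 untreated
  -> R3 @ bar 2 tick 1 v(1, 2): A3 above G3
  -> R3 @ bar 2 tick 2 v(1, 2): A3 above G3
  -> R3 @ bar 2 tick 3 v(1, 2): A3 above G3
  -> R3 @ bar 3 tick 0 v(2, 3): B3 above A3
  -> R4 @ bar 3 tick 0 v(0, 1): G2/A3 M2 untreated
  -> R4 @ bar 3 tick 0 v(0, 3): G2/A3 M2 untreated
  -> R3 @ bar 3 tick 1 v(2, 3): B3 above A3
  -> R3 @ bar 3 tick 2 v(2, 3): B3 above A3
  -> R3 @ bar 3 tick 3 v(2, 3): B3 above A3
  -> R2 @ bar 4 tick 0 v(0, 1): G2/A3 M2 -> F2/F3 P8 similar
  -> R3 @ bar 4 tick 0 v(1, 2): F3 above E3
  -> R4 @ bar 4 tick 0 v(0, 2): F2/E3 M7 untreated
  -> R3 @ bar 4 tick 1 v(1, 2): F3 above E3
  -> R3 @ bar 4 tick 2 v(1, 2): F3 above E3
  -> R3 @ bar 4 tick 3 v(1, 2): F3 above E3
  -> R1 @ bar 5 tick 0 v(1, 3): F3/C4 P5 -> A3/E4 P5 similar
  -> R2 @ bar 5 tick 0 v(1, 2): F3/E3 m2 -> A3/E4 P5 similar
  -> R2 @ bar 5 tick 0 v(2, 3): E3/C4 m6 -> E4/E4 P1 similar
  -> R1 @ bar 6 tick 0 v(1, 2): A3/E4 P5 -> D4/A4 P5 similar
  -> R1 @ bar 6 tick 0 v(1, 3): A3/E4 P5 -> D4/A4 P5 similar
  -> R1 @ bar 6 tick 0 v(2, 3): E4/E4 P1 -> A4/A4 P1 similar
  -> R2 @ bar 6 tick 0 v(0, 1): C3/A3 M6 -> D3/D4 P8 similar
  -> R2 @ bar 6 tick 0 v(0, 2): C3/E4 M3 -> D3/A4 P5 similar
  -> R2 @ bar 6 tick 0 v(0, 3): C3/E4 M3 -> D3/A4 P5 similar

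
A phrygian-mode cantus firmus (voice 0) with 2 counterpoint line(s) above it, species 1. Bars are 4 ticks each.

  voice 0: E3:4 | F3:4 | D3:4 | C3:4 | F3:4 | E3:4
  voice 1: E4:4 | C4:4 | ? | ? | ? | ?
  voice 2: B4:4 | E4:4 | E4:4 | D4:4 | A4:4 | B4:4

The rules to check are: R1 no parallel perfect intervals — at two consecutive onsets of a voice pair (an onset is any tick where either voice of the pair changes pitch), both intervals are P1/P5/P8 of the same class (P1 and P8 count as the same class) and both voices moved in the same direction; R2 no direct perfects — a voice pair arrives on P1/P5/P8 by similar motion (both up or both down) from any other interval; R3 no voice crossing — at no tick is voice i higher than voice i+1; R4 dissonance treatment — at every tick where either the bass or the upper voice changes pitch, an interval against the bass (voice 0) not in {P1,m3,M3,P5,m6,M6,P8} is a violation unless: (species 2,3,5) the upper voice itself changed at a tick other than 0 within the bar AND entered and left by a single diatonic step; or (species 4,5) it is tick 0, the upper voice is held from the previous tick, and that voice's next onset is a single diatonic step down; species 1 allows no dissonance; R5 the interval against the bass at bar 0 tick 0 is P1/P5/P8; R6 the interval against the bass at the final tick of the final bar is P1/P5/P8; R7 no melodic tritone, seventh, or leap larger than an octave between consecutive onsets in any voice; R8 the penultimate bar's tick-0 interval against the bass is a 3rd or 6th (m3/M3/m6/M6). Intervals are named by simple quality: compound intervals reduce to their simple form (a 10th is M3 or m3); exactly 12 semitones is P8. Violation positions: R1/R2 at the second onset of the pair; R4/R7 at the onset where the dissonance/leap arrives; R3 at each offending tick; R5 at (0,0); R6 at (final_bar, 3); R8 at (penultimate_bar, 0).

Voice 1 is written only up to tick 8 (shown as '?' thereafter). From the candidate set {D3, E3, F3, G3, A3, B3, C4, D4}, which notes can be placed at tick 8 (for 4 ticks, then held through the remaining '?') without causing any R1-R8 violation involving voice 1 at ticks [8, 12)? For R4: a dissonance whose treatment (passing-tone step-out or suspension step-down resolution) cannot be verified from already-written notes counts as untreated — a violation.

D3: violates R2,R7
E3: violates R4
F3: legal
G3: violates R4
A3: violates R1
B3: legal
C4: violates R4
D4: legal

{B3, D4, F3}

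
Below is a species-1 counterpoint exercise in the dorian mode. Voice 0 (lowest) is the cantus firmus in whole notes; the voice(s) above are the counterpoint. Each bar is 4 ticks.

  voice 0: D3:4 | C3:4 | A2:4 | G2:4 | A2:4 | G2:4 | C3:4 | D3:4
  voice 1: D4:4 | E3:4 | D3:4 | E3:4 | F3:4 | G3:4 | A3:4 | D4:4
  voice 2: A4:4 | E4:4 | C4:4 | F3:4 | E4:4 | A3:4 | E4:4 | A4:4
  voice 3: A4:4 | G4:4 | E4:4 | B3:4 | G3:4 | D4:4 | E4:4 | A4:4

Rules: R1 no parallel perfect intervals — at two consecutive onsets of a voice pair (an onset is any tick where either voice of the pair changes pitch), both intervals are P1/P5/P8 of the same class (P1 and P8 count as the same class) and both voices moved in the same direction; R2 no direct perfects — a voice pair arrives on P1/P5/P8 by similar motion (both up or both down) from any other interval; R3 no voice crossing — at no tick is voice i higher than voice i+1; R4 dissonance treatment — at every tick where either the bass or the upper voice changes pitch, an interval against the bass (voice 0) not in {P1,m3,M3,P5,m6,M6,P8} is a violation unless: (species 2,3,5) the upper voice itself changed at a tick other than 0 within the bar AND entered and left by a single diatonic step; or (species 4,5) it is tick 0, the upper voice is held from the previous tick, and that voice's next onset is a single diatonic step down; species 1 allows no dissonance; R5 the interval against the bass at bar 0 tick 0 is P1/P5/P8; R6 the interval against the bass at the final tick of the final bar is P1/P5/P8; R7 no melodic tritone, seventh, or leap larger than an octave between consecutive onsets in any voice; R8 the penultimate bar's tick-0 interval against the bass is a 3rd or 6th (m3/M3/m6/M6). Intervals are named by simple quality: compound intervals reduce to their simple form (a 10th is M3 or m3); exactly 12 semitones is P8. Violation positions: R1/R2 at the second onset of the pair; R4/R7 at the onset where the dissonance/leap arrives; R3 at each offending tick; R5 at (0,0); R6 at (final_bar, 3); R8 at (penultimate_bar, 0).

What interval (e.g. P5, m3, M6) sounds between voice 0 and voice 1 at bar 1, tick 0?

M3

voice 0=C3 voice 1=E3 -> M3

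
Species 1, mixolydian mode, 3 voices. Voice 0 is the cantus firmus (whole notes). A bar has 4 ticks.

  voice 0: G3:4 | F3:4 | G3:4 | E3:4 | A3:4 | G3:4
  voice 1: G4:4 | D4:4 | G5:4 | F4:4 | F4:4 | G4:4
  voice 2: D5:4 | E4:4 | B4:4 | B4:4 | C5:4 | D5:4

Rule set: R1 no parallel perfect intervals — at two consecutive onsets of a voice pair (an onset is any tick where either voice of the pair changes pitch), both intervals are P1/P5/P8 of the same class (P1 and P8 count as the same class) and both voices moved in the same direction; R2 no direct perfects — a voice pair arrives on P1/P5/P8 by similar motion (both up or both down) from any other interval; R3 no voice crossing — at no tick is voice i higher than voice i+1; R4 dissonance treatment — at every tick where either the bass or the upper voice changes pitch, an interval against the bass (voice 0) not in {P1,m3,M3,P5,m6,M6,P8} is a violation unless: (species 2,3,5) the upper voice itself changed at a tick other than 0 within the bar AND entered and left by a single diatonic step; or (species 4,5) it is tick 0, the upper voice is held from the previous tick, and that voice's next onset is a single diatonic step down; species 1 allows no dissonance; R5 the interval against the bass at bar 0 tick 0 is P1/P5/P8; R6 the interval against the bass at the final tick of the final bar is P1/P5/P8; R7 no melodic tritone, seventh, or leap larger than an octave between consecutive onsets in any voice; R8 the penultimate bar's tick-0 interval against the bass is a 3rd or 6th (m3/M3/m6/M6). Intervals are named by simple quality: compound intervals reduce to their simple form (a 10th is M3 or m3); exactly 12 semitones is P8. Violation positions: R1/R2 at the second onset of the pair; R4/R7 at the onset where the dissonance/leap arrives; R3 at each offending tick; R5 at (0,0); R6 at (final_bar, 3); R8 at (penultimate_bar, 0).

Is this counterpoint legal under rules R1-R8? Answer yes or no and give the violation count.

No (11 violations)

bar 0: v0=G3 v1=G4 v2=D5 (P5)
bar 1: v0=F3 v1=D4 v2=E4 (M7)
bar 2: v0=G3 v1=G5 v2=B4 (M3)
bar 3: v0=E3 v1=F4 v2=B4 (P5)
bar 4: v0=A3 v1=F4 v2=C5 (m3)
bar 5: v0=G3 v1=G4 v2=D5 (P5)
  R4 @ bar1.0: F3/E4 M7 untreated
  R7 @ bar1.0: D5->E4 leap 10st
  R2 @ bar2.0: F3/D4 M6 -> G3/G5 P1 similar
  R3 @ bar2.0: G5 above B4
  R7 @ bar2.0: D4->G5 leap 17st
  R3 @ bar2.1: G5 above B4
  R3 @ bar2.2: G5 above B4
  R3 @ bar2.3: G5 above B4
  R4 @ bar3.0: E3/F4 m2 untreated
  R7 @ bar3.0: G5->F4 leap 14st
  R1 @ bar5.0: F4/C5 P5 -> G4/D5 P5 similar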